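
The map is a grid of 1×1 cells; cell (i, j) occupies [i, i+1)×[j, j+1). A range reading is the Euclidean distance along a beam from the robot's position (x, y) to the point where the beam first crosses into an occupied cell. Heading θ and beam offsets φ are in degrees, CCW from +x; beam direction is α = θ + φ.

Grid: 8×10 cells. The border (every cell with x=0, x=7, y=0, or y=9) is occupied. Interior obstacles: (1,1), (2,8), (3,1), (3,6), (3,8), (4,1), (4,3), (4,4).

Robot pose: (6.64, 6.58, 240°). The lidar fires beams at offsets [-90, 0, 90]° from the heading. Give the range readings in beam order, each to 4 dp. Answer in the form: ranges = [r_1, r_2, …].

ranges = [3.0484, 3.2800, 0.4157]

beam 1: φ=-90°, α=150°
  direction (-0.8660, 0.5000); cell (6,6); t to first gridline: x 0.7390, y 0.8400 (then +1.1547 / +2.0000)
    (5,6) via x @ 0.7390
    (5,7) via y @ 0.8400
    (4,7) via x @ 1.8937
    (4,8) via y @ 2.8400
    (3,8) via x @ 3.0484  # hit
  → r_1 = 3.0484
beam 2: φ=0°, α=240°
  direction (-0.5000, -0.8660); cell (6,6); t to first gridline: x 1.2800, y 0.6697 (then +2.0000 / +1.1547)
    (6,5) via y @ 0.6697
    (5,5) via x @ 1.2800
    (5,4) via y @ 1.8244
    (5,3) via y @ 2.9791
    (4,3) via x @ 3.2800  # hit
  → r_2 = 3.2800
beam 3: φ=90°, α=330°
  direction (0.8660, -0.5000); cell (6,6); t to first gridline: x 0.4157, y 1.1600 (then +1.1547 / +2.0000)
    (7,6) via x @ 0.4157  # hit
  → r_3 = 0.4157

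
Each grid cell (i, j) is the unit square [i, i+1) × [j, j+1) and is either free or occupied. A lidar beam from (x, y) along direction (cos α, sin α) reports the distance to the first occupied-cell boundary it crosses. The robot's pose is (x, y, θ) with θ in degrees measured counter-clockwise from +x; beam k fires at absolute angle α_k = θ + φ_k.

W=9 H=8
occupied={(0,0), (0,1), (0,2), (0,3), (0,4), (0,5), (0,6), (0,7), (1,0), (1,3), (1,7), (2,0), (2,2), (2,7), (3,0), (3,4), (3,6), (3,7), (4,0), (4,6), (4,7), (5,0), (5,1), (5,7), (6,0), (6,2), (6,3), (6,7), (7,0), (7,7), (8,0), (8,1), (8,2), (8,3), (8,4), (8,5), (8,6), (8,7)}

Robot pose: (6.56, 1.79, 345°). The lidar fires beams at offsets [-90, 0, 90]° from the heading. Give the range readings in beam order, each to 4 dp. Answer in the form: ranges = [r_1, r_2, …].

ranges = [0.8179, 1.4908, 0.2174]

beam 1: φ=-90°, α=255°
  d=(-0.2588,-0.9659)  start (6,1)  tX=2.1637 tY=0.8179  stride 1/|dx|=3.8637 1/|dy|=1.0353
    cross y-line → (6,0), t=0.8179 (wall)
  → r_1 = 0.8179
beam 2: φ=0°, α=345°
  d=(0.9659,-0.2588)  start (6,1)  tX=0.4555 tY=3.0523  stride 1/|dx|=1.0353 1/|dy|=3.8637
    cross x-line → (7,1), t=0.4555
    cross x-line → (8,1), t=1.4908 (wall)
  → r_2 = 1.4908
beam 3: φ=90°, α=75°
  d=(0.2588,0.9659)  start (6,1)  tX=1.7000 tY=0.2174  stride 1/|dx|=3.8637 1/|dy|=1.0353
    cross y-line → (6,2), t=0.2174 (wall)
  → r_3 = 0.2174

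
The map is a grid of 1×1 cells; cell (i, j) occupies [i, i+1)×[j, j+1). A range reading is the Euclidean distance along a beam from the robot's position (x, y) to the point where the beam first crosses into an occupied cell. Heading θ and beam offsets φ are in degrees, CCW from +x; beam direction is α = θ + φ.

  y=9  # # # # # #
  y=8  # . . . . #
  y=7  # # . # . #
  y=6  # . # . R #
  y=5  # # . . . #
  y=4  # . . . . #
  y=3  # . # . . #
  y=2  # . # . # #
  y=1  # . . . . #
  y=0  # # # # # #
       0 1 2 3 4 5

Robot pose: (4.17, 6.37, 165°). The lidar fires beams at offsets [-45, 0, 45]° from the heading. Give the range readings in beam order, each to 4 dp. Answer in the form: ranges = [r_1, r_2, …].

ranges = [0.7275, 1.2113, 2.5057]

beam 1: φ=-45°, α=120°
  dir = (cos 120°, sin 120°) = (-0.5000, 0.8660); from cell (4,6)
  next x-line at t=0.3400, next y-line at t=0.7275; Δt_x=2.0000, Δt_y=1.1547
    x: enter (3,6) at t=0.3400
    y: enter (3,7) at t=0.7275 ← occupied
  → r_1 = 0.7275
beam 2: φ=0°, α=165°
  dir = (cos 165°, sin 165°) = (-0.9659, 0.2588); from cell (4,6)
  next x-line at t=0.1760, next y-line at t=2.4341; Δt_x=1.0353, Δt_y=3.8637
    x: enter (3,6) at t=0.1760
    x: enter (2,6) at t=1.2113 ← occupied
  → r_2 = 1.2113
beam 3: φ=45°, α=210°
  dir = (cos 210°, sin 210°) = (-0.8660, -0.5000); from cell (4,6)
  next x-line at t=0.1963, next y-line at t=0.7400; Δt_x=1.1547, Δt_y=2.0000
    x: enter (3,6) at t=0.1963
    y: enter (3,5) at t=0.7400
    x: enter (2,5) at t=1.3510
    x: enter (1,5) at t=2.5057 ← occupied
  → r_3 = 2.5057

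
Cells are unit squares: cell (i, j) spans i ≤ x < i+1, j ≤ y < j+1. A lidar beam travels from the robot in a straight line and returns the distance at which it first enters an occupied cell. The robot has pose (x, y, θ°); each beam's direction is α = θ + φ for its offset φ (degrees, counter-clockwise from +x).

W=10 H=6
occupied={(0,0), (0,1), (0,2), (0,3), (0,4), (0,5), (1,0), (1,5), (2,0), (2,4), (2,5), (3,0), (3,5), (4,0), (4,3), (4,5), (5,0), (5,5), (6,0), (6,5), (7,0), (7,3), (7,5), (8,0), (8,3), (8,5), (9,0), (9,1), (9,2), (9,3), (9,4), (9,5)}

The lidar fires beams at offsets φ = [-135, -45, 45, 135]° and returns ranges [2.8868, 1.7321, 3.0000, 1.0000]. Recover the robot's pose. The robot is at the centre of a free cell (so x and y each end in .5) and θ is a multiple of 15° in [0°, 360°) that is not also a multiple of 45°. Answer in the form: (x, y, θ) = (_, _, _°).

(x, y, θ) = (3.5, 2.5, 285°)

The pose lattice has 28·16 = 448 candidates. Test each by forward raycasting.
  (6.5, 4.5, 345°): beam 1 = 1.7321 ≠ 2.8868 ✗
  (4.5, 4.5, 105°): beam 2 = 0.5774 ≠ 1.7321 ✗
  (7.5, 1.5, 150°): beam 1 = 1.5529 ≠ 2.8868 ✗
  (5.5, 2.5, 345°): beam 1 = 3.0000 ≠ 2.8868 ✗
  (6.5, 4.5, 165°): beam 1 = 1.0000 ≠ 2.8868 ✗
  …
  (3.5, 2.5, 285°): r_1=2.8868, r_2=1.7321, r_3=3.0000, r_4=1.0000 — all match ✓
Unique over the lattice → pose = (3.5, 2.5, 285°).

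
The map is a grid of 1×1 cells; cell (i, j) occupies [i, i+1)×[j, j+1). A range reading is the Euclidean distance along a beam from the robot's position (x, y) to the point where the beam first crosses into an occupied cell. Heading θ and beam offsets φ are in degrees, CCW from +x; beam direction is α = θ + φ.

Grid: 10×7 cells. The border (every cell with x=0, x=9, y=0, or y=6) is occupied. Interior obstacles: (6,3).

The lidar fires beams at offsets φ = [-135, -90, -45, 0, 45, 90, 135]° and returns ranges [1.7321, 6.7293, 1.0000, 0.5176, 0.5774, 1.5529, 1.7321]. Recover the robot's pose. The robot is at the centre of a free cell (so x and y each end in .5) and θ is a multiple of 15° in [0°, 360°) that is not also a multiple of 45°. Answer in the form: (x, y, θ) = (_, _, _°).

The pose lattice has 39·16 = 624 candidates. Test each by forward raycasting.
  (5.5, 2.5, 75°): beam 2 = 3.6235 ≠ 6.7293 ✗
  (6.5, 1.5, 210°): beam 1 = 1.5529 ≠ 1.7321 ✗
  (6.5, 2.5, 105°): beam 1 = 2.8868 ≠ 1.7321 ✗
  (2.5, 4.5, 120°): beam 1 = 3.6235 ≠ 1.7321 ✗
  …
  (7.5, 1.5, 255°): r_1=1.7321, r_2=6.7293, r_3=1.0000, r_4=0.5176, r_5=0.5774, r_6=1.5529, r_7=1.7321 — all match ✓
No second candidate reproduces the full scan.

(x, y, θ) = (7.5, 1.5, 255°)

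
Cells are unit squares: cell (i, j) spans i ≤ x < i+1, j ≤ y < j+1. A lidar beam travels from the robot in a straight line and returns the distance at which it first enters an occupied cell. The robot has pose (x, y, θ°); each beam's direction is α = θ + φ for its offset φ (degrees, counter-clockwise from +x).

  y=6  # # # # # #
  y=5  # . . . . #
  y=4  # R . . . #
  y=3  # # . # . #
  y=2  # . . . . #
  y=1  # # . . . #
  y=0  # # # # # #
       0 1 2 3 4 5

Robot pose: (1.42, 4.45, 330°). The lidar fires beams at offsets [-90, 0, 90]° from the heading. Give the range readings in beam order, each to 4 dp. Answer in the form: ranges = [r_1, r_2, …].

ranges = [0.5196, 1.8244, 1.7898]

beam 1: φ=-90°, α=240°
  dir = (cos 240°, sin 240°) = (-0.5000, -0.8660); from cell (1,4)
  next x-line at t=0.8400, next y-line at t=0.5196; Δt_x=2.0000, Δt_y=1.1547
    y: enter (1,3) at t=0.5196 ← occupied
  → r_1 = 0.5196
beam 2: φ=0°, α=330°
  dir = (cos 330°, sin 330°) = (0.8660, -0.5000); from cell (1,4)
  next x-line at t=0.6697, next y-line at t=0.9000; Δt_x=1.1547, Δt_y=2.0000
    x: enter (2,4) at t=0.6697
    y: enter (2,3) at t=0.9000
    x: enter (3,3) at t=1.8244 ← occupied
  → r_2 = 1.8244
beam 3: φ=90°, α=60°
  dir = (cos 60°, sin 60°) = (0.5000, 0.8660); from cell (1,4)
  next x-line at t=1.1600, next y-line at t=0.6351; Δt_x=2.0000, Δt_y=1.1547
    y: enter (1,5) at t=0.6351
    x: enter (2,5) at t=1.1600
    y: enter (2,6) at t=1.7898 ← occupied
  → r_3 = 1.7898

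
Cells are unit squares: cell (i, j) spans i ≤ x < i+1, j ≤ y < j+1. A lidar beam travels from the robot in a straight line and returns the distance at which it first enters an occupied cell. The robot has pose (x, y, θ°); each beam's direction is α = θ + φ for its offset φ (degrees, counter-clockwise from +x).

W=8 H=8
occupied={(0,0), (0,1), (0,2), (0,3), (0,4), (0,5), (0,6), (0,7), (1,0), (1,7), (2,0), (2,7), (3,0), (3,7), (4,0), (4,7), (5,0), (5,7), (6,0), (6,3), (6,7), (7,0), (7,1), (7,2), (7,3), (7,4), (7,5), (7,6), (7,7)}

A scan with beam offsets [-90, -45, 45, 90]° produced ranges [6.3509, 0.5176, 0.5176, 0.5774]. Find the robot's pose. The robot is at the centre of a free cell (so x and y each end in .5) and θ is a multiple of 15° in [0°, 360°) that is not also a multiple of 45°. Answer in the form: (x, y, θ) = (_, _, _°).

(x, y, θ) = (6.5, 4.5, 300°)

Candidates: 35 free-cell centres × 16 headings = 560 poses. Raycast each; keep the one whose scan matches to 4 dp.
  (5.5, 1.5, 165°): beam 1 = 1.9319 ≠ 6.3509 ✗
  (3.5, 4.5, 285°): beam 1 = 2.5882 ≠ 6.3509 ✗
  (5.5, 3.5, 300°): beam 1 = 5.0000 ≠ 6.3509 ✗
  (4.5, 3.5, 30°): beam 1 = 2.8868 ≠ 6.3509 ✗
  …
  (6.5, 4.5, 300°): r_1=6.3509, r_2=0.5176, r_3=0.5176, r_4=0.5774 — all match ✓
No second candidate reproduces the full scan.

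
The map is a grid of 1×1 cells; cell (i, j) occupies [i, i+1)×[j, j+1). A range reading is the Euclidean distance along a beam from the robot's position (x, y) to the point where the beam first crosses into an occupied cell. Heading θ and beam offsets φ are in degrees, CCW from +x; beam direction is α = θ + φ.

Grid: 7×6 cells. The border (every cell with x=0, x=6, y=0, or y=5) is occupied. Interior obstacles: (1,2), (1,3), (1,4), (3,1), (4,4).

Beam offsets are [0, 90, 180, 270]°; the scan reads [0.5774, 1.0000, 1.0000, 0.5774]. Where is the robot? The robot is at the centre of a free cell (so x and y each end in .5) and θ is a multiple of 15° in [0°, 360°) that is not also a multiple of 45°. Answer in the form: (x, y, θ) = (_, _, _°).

Candidates: 15 free-cell centres × 16 headings = 240 poses. Raycast each; keep the one whose scan matches to 4 dp.
  (1.5, 1.5, 105°): beam 1 = 0.5176 ≠ 0.5774 ✗
  (4.5, 1.5, 165°): beam 1 = 0.5176 ≠ 0.5774 ✗
  (5.5, 2.5, 240°): beam 1 = 1.7321 ≠ 0.5774 ✗
  (2.5, 3.5, 75°): beam 1 = 1.5529 ≠ 0.5774 ✗
  …
  (2.5, 1.5, 30°): r_1=0.5774, r_2=1.0000, r_3=1.0000, r_4=0.5774 — all match ✓
Only this pose fits every beam.

(x, y, θ) = (2.5, 1.5, 30°)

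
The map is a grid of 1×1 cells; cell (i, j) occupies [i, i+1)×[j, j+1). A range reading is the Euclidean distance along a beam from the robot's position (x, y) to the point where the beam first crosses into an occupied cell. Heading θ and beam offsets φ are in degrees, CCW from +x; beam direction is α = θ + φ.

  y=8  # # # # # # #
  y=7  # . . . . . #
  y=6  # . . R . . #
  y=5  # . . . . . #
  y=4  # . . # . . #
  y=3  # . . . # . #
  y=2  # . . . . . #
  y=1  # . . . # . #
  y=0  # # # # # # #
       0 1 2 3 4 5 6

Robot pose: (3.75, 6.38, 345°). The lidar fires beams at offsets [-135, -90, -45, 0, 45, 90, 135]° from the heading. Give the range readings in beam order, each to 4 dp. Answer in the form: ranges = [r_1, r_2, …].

beam 1: φ=-135°, α=210°
  direction (-0.8660, -0.5000); cell (3,6); t to first gridline: x 0.8660, y 0.7600 (then +1.1547 / +2.0000)
    (3,5) via y @ 0.7600
    (2,5) via x @ 0.8660
    (1,5) via x @ 2.0207
    (1,4) via y @ 2.7600
    (0,4) via x @ 3.1754  # hit
  → r_1 = 3.1754
beam 2: φ=-90°, α=255°
  direction (-0.2588, -0.9659); cell (3,6); t to first gridline: x 2.8978, y 0.3934 (then +3.8637 / +1.0353)
    (3,5) via y @ 0.3934
    (3,4) via y @ 1.4287  # hit
  → r_2 = 1.4287
beam 3: φ=-45°, α=300°
  direction (0.5000, -0.8660); cell (3,6); t to first gridline: x 0.5000, y 0.4388 (then +2.0000 / +1.1547)
    (3,5) via y @ 0.4388
    (4,5) via x @ 0.5000
    (4,4) via y @ 1.5935
    (5,4) via x @ 2.5000
    (5,3) via y @ 2.7482
    (5,2) via y @ 3.9029
    (6,2) via x @ 4.5000  # hit
  → r_3 = 4.5000
beam 4: φ=0°, α=345°
  direction (0.9659, -0.2588); cell (3,6); t to first gridline: x 0.2588, y 1.4682 (then +1.0353 / +3.8637)
    (4,6) via x @ 0.2588
    (5,6) via x @ 1.2941
    (5,5) via y @ 1.4682
    (6,5) via x @ 2.3294  # hit
  → r_4 = 2.3294
beam 5: φ=45°, α=30°
  direction (0.8660, 0.5000); cell (3,6); t to first gridline: x 0.2887, y 1.2400 (then +1.1547 / +2.0000)
    (4,6) via x @ 0.2887
    (4,7) via y @ 1.2400
    (5,7) via x @ 1.4434
    (6,7) via x @ 2.5981  # hit
  → r_5 = 2.5981
beam 6: φ=90°, α=75°
  direction (0.2588, 0.9659); cell (3,6); t to first gridline: x 0.9659, y 0.6419 (then +3.8637 / +1.0353)
    (3,7) via y @ 0.6419
    (4,7) via x @ 0.9659
    (4,8) via y @ 1.6771  # hit
  → r_6 = 1.6771
beam 7: φ=135°, α=120°
  direction (-0.5000, 0.8660); cell (3,6); t to first gridline: x 1.5000, y 0.7159 (then +2.0000 / +1.1547)
    (3,7) via y @ 0.7159
    (2,7) via x @ 1.5000
    (2,8) via y @ 1.8706  # hit
  → r_7 = 1.8706

ranges = [3.1754, 1.4287, 4.5000, 2.3294, 2.5981, 1.6771, 1.8706]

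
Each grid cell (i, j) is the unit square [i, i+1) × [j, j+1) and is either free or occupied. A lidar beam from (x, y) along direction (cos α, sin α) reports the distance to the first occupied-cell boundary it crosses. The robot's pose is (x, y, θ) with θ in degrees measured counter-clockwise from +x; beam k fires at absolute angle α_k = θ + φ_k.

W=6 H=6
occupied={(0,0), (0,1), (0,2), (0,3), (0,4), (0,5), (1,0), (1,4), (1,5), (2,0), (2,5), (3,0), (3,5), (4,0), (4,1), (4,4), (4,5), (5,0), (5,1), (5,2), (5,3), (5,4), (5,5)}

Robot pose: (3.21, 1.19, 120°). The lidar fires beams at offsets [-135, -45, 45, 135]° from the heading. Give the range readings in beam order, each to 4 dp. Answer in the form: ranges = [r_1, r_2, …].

beam 1: φ=-135°, α=345°
  dir = (cos 345°, sin 345°) = (0.9659, -0.2588); from cell (3,1)
  next x-line at t=0.8179, next y-line at t=0.7341; Δt_x=1.0353, Δt_y=3.8637
    y: enter (3,0) at t=0.7341 ← occupied
  → r_1 = 0.7341
beam 2: φ=-45°, α=75°
  dir = (cos 75°, sin 75°) = (0.2588, 0.9659); from cell (3,1)
  next x-line at t=3.0523, next y-line at t=0.8386; Δt_x=3.8637, Δt_y=1.0353
    y: enter (3,2) at t=0.8386
    y: enter (3,3) at t=1.8738
    y: enter (3,4) at t=2.9091
    x: enter (4,4) at t=3.0523 ← occupied
  → r_2 = 3.0523
beam 3: φ=45°, α=165°
  dir = (cos 165°, sin 165°) = (-0.9659, 0.2588); from cell (3,1)
  next x-line at t=0.2174, next y-line at t=3.1296; Δt_x=1.0353, Δt_y=3.8637
    x: enter (2,1) at t=0.2174
    x: enter (1,1) at t=1.2527
    x: enter (0,1) at t=2.2880 ← occupied
  → r_3 = 2.2880
beam 4: φ=135°, α=255°
  dir = (cos 255°, sin 255°) = (-0.2588, -0.9659); from cell (3,1)
  next x-line at t=0.8114, next y-line at t=0.1967; Δt_x=3.8637, Δt_y=1.0353
    y: enter (3,0) at t=0.1967 ← occupied
  → r_4 = 0.1967

ranges = [0.7341, 3.0523, 2.2880, 0.1967]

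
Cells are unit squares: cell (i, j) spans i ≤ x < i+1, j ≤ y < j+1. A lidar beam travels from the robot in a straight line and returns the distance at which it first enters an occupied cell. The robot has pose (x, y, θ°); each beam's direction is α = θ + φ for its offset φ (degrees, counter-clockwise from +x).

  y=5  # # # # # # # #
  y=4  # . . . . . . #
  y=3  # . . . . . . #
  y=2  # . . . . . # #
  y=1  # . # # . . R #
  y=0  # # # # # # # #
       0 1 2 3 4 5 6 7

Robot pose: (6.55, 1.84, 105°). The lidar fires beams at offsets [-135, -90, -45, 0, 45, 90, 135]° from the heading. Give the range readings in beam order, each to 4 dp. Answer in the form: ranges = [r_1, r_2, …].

beam 1: φ=-135°, α=330°
  direction (0.8660, -0.5000); cell (6,1); t to first gridline: x 0.5196, y 1.6800 (then +1.1547 / +2.0000)
    (7,1) via x @ 0.5196  # hit
  → r_1 = 0.5196
beam 2: φ=-90°, α=15°
  direction (0.9659, 0.2588); cell (6,1); t to first gridline: x 0.4659, y 0.6182 (then +1.0353 / +3.8637)
    (7,1) via x @ 0.4659  # hit
  → r_2 = 0.4659
beam 3: φ=-45°, α=60°
  direction (0.5000, 0.8660); cell (6,1); t to first gridline: x 0.9000, y 0.1848 (then +2.0000 / +1.1547)
    (6,2) via y @ 0.1848  # hit
  → r_3 = 0.1848
beam 4: φ=0°, α=105°
  direction (-0.2588, 0.9659); cell (6,1); t to first gridline: x 2.1250, y 0.1656 (then +3.8637 / +1.0353)
    (6,2) via y @ 0.1656  # hit
  → r_4 = 0.1656
beam 5: φ=45°, α=150°
  direction (-0.8660, 0.5000); cell (6,1); t to first gridline: x 0.6351, y 0.3200 (then +1.1547 / +2.0000)
    (6,2) via y @ 0.3200  # hit
  → r_5 = 0.3200
beam 6: φ=90°, α=195°
  direction (-0.9659, -0.2588); cell (6,1); t to first gridline: x 0.5694, y 3.2455 (then +1.0353 / +3.8637)
    (5,1) via x @ 0.5694
    (4,1) via x @ 1.6047
    (3,1) via x @ 2.6400  # hit
  → r_6 = 2.6400
beam 7: φ=135°, α=240°
  direction (-0.5000, -0.8660); cell (6,1); t to first gridline: x 1.1000, y 0.9699 (then +2.0000 / +1.1547)
    (6,0) via y @ 0.9699  # hit
  → r_7 = 0.9699

ranges = [0.5196, 0.4659, 0.1848, 0.1656, 0.3200, 2.6400, 0.9699]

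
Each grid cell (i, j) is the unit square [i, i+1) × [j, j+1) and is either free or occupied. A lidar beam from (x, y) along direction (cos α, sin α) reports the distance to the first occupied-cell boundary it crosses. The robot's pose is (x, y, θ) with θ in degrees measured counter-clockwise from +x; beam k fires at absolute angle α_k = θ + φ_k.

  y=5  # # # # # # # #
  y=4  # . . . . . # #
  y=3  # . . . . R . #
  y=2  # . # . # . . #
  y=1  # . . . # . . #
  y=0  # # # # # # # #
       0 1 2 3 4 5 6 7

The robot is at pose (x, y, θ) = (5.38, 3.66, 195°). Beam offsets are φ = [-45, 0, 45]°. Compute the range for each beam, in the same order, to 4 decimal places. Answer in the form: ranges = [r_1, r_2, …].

beam 1: φ=-45°, α=150°
  d=(-0.8660,0.5000)  start (5,3)  tX=0.4388 tY=0.6800  stride 1/|dx|=1.1547 1/|dy|=2.0000
    cross x-line → (4,3), t=0.4388
    cross y-line → (4,4), t=0.6800
    cross x-line → (3,4), t=1.5935
    cross y-line → (3,5), t=2.6800 (wall)
  → r_1 = 2.6800
beam 2: φ=0°, α=195°
  d=(-0.9659,-0.2588)  start (5,3)  tX=0.3934 tY=2.5500  stride 1/|dx|=1.0353 1/|dy|=3.8637
    cross x-line → (4,3), t=0.3934
    cross x-line → (3,3), t=1.4287
    cross x-line → (2,3), t=2.4640
    cross y-line → (2,2), t=2.5500 (wall)
  → r_2 = 2.5500
beam 3: φ=45°, α=240°
  d=(-0.5000,-0.8660)  start (5,3)  tX=0.7600 tY=0.7621  stride 1/|dx|=2.0000 1/|dy|=1.1547
    cross x-line → (4,3), t=0.7600
    cross y-line → (4,2), t=0.7621 (wall)
  → r_3 = 0.7621

ranges = [2.6800, 2.5500, 0.7621]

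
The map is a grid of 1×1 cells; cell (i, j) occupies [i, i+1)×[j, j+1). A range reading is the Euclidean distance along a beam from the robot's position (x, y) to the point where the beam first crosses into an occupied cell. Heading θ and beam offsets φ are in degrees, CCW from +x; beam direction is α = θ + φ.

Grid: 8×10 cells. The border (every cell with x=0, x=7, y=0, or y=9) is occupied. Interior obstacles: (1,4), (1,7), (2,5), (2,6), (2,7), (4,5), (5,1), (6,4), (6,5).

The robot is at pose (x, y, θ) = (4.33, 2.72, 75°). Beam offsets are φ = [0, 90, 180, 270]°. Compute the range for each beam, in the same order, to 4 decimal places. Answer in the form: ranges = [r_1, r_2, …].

ranges = [2.3604, 3.4475, 1.7807, 2.7642]

beam 1: φ=0°, α=75°
  direction (0.2588, 0.9659); cell (4,2); t to first gridline: x 2.5887, y 0.2899 (then +3.8637 / +1.0353)
    (4,3) via y @ 0.2899
    (4,4) via y @ 1.3252
    (4,5) via y @ 2.3604  # hit
  → r_1 = 2.3604
beam 2: φ=90°, α=165°
  direction (-0.9659, 0.2588); cell (4,2); t to first gridline: x 0.3416, y 1.0818 (then +1.0353 / +3.8637)
    (3,2) via x @ 0.3416
    (3,3) via y @ 1.0818
    (2,3) via x @ 1.3769
    (1,3) via x @ 2.4122
    (0,3) via x @ 3.4475  # hit
  → r_2 = 3.4475
beam 3: φ=180°, α=255°
  direction (-0.2588, -0.9659); cell (4,2); t to first gridline: x 1.2750, y 0.7454 (then +3.8637 / +1.0353)
    (4,1) via y @ 0.7454
    (3,1) via x @ 1.2750
    (3,0) via y @ 1.7807  # hit
  → r_3 = 1.7807
beam 4: φ=270°, α=345°
  direction (0.9659, -0.2588); cell (4,2); t to first gridline: x 0.6936, y 2.7819 (then +1.0353 / +3.8637)
    (5,2) via x @ 0.6936
    (6,2) via x @ 1.7289
    (7,2) via x @ 2.7642  # hit
  → r_4 = 2.7642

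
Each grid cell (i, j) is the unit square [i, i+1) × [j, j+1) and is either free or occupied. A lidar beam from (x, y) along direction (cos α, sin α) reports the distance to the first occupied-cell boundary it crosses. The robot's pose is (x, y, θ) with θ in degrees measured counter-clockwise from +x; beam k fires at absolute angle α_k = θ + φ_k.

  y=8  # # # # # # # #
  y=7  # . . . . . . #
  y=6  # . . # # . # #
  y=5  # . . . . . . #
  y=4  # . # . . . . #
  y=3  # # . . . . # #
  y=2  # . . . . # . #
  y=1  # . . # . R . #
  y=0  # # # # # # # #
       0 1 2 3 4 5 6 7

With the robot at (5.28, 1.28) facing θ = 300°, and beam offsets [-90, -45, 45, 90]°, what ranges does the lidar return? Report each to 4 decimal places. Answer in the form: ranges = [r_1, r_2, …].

beam 1: φ=-90°, α=210°
  dir = (cos 210°, sin 210°) = (-0.8660, -0.5000); from cell (5,1)
  next x-line at t=0.3233, next y-line at t=0.5600; Δt_x=1.1547, Δt_y=2.0000
    x: enter (4,1) at t=0.3233
    y: enter (4,0) at t=0.5600 ← occupied
  → r_1 = 0.5600
beam 2: φ=-45°, α=255°
  dir = (cos 255°, sin 255°) = (-0.2588, -0.9659); from cell (5,1)
  next x-line at t=1.0818, next y-line at t=0.2899; Δt_x=3.8637, Δt_y=1.0353
    y: enter (5,0) at t=0.2899 ← occupied
  → r_2 = 0.2899
beam 3: φ=45°, α=345°
  dir = (cos 345°, sin 345°) = (0.9659, -0.2588); from cell (5,1)
  next x-line at t=0.7454, next y-line at t=1.0818; Δt_x=1.0353, Δt_y=3.8637
    x: enter (6,1) at t=0.7454
    y: enter (6,0) at t=1.0818 ← occupied
  → r_3 = 1.0818
beam 4: φ=90°, α=30°
  dir = (cos 30°, sin 30°) = (0.8660, 0.5000); from cell (5,1)
  next x-line at t=0.8314, next y-line at t=1.4400; Δt_x=1.1547, Δt_y=2.0000
    x: enter (6,1) at t=0.8314
    y: enter (6,2) at t=1.4400
    x: enter (7,2) at t=1.9861 ← occupied
  → r_4 = 1.9861

ranges = [0.5600, 0.2899, 1.0818, 1.9861]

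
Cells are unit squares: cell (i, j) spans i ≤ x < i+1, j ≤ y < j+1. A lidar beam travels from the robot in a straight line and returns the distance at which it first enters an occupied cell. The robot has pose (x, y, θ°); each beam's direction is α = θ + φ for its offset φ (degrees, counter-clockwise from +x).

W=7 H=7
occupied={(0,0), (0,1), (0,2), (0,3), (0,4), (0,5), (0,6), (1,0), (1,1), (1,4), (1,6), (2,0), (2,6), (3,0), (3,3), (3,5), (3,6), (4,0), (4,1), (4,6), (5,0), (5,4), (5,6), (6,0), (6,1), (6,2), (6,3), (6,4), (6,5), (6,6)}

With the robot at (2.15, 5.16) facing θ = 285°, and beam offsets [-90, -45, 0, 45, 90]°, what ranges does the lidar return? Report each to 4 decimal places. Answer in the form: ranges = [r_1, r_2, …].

beam 1: φ=-90°, α=195°
  direction (-0.9659, -0.2588); cell (2,5); t to first gridline: x 0.1553, y 0.6182 (then +1.0353 / +3.8637)
    (1,5) via x @ 0.1553
    (1,4) via y @ 0.6182  # hit
  → r_1 = 0.6182
beam 2: φ=-45°, α=240°
  direction (-0.5000, -0.8660); cell (2,5); t to first gridline: x 0.3000, y 0.1848 (then +2.0000 / +1.1547)
    (2,4) via y @ 0.1848
    (1,4) via x @ 0.3000  # hit
  → r_2 = 0.3000
beam 3: φ=0°, α=285°
  direction (0.2588, -0.9659); cell (2,5); t to first gridline: x 3.2841, y 0.1656 (then +3.8637 / +1.0353)
    (2,4) via y @ 0.1656
    (2,3) via y @ 1.2009
    (2,2) via y @ 2.2362
    (2,1) via y @ 3.2715
    (3,1) via x @ 3.2841
    (3,0) via y @ 4.3067  # hit
  → r_3 = 4.3067
beam 4: φ=45°, α=330°
  direction (0.8660, -0.5000); cell (2,5); t to first gridline: x 0.9815, y 0.3200 (then +1.1547 / +2.0000)
    (2,4) via y @ 0.3200
    (3,4) via x @ 0.9815
    (4,4) via x @ 2.1362
    (4,3) via y @ 2.3200
    (5,3) via x @ 3.2909
    (5,2) via y @ 4.3200
    (6,2) via x @ 4.4456  # hit
  → r_4 = 4.4456
beam 5: φ=90°, α=15°
  direction (0.9659, 0.2588); cell (2,5); t to first gridline: x 0.8800, y 3.2455 (then +1.0353 / +3.8637)
    (3,5) via x @ 0.8800  # hit
  → r_5 = 0.8800

ranges = [0.6182, 0.3000, 4.3067, 4.4456, 0.8800]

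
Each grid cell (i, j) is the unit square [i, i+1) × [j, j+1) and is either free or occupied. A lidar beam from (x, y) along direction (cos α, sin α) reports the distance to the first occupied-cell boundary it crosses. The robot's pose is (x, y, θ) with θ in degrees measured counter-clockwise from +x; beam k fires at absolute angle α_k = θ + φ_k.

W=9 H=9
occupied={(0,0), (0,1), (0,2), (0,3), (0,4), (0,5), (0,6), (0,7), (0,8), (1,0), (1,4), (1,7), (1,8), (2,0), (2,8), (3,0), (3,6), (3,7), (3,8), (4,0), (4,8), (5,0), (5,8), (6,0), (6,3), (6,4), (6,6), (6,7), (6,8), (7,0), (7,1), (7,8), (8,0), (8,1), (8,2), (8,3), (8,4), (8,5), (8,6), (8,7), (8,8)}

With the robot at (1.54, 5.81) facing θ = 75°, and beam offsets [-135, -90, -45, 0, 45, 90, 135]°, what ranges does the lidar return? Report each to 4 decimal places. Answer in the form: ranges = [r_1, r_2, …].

ranges = [5.5541, 4.6173, 1.6859, 1.2320, 1.0800, 0.5590, 0.6235]

beam 1: φ=-135°, α=300°
  d=(0.5000,-0.8660)  start (1,5)  tX=0.9200 tY=0.9353  stride 1/|dx|=2.0000 1/|dy|=1.1547
    cross x-line → (2,5), t=0.9200
    cross y-line → (2,4), t=0.9353
    cross y-line → (2,3), t=2.0900
    cross x-line → (3,3), t=2.9200
    cross y-line → (3,2), t=3.2447
    cross y-line → (3,1), t=4.3994
    cross x-line → (4,1), t=4.9200
    cross y-line → (4,0), t=5.5541 (wall)
  → r_1 = 5.5541
beam 2: φ=-90°, α=345°
  d=(0.9659,-0.2588)  start (1,5)  tX=0.4762 tY=3.1296  stride 1/|dx|=1.0353 1/|dy|=3.8637
    cross x-line → (2,5), t=0.4762
    cross x-line → (3,5), t=1.5115
    cross x-line → (4,5), t=2.5468
    cross y-line → (4,4), t=3.1296
    cross x-line → (5,4), t=3.5821
    cross x-line → (6,4), t=4.6173 (wall)
  → r_2 = 4.6173
beam 3: φ=-45°, α=30°
  d=(0.8660,0.5000)  start (1,5)  tX=0.5312 tY=0.3800  stride 1/|dx|=1.1547 1/|dy|=2.0000
    cross y-line → (1,6), t=0.3800
    cross x-line → (2,6), t=0.5312
    cross x-line → (3,6), t=1.6859 (wall)
  → r_3 = 1.6859
beam 4: φ=0°, α=75°
  d=(0.2588,0.9659)  start (1,5)  tX=1.7773 tY=0.1967  stride 1/|dx|=3.8637 1/|dy|=1.0353
    cross y-line → (1,6), t=0.1967
    cross y-line → (1,7), t=1.2320 (wall)
  → r_4 = 1.2320
beam 5: φ=45°, α=120°
  d=(-0.5000,0.8660)  start (1,5)  tX=1.0800 tY=0.2194  stride 1/|dx|=2.0000 1/|dy|=1.1547
    cross y-line → (1,6), t=0.2194
    cross x-line → (0,6), t=1.0800 (wall)
  → r_5 = 1.0800
beam 6: φ=90°, α=165°
  d=(-0.9659,0.2588)  start (1,5)  tX=0.5590 tY=0.7341  stride 1/|dx|=1.0353 1/|dy|=3.8637
    cross x-line → (0,5), t=0.5590 (wall)
  → r_6 = 0.5590
beam 7: φ=135°, α=210°
  d=(-0.8660,-0.5000)  start (1,5)  tX=0.6235 tY=1.6200  stride 1/|dx|=1.1547 1/|dy|=2.0000
    cross x-line → (0,5), t=0.6235 (wall)
  → r_7 = 0.6235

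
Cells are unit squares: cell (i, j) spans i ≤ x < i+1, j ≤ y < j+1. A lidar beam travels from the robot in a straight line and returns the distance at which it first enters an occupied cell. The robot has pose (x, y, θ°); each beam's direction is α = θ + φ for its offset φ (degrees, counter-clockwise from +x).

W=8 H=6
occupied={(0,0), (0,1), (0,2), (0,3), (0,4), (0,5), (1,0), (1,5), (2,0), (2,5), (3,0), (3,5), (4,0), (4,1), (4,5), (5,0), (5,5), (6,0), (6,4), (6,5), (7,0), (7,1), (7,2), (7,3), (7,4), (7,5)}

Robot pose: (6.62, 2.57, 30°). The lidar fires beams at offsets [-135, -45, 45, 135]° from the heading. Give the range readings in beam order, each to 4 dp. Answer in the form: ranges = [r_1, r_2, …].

ranges = [1.6254, 0.3934, 1.4682, 5.8183]

beam 1: φ=-135°, α=255°
  direction (-0.2588, -0.9659); cell (6,2); t to first gridline: x 2.3955, y 0.5901 (then +3.8637 / +1.0353)
    (6,1) via y @ 0.5901
    (6,0) via y @ 1.6254  # hit
  → r_1 = 1.6254
beam 2: φ=-45°, α=345°
  direction (0.9659, -0.2588); cell (6,2); t to first gridline: x 0.3934, y 2.2023 (then +1.0353 / +3.8637)
    (7,2) via x @ 0.3934  # hit
  → r_2 = 0.3934
beam 3: φ=45°, α=75°
  direction (0.2588, 0.9659); cell (6,2); t to first gridline: x 1.4682, y 0.4452 (then +3.8637 / +1.0353)
    (6,3) via y @ 0.4452
    (7,3) via x @ 1.4682  # hit
  → r_3 = 1.4682
beam 4: φ=135°, α=165°
  direction (-0.9659, 0.2588); cell (6,2); t to first gridline: x 0.6419, y 1.6614 (then +1.0353 / +3.8637)
    (5,2) via x @ 0.6419
    (5,3) via y @ 1.6614
    (4,3) via x @ 1.6771
    (3,3) via x @ 2.7124
    (2,3) via x @ 3.7477
    (1,3) via x @ 4.7830
    (1,4) via y @ 5.5251
    (0,4) via x @ 5.8183  # hit
  → r_4 = 5.8183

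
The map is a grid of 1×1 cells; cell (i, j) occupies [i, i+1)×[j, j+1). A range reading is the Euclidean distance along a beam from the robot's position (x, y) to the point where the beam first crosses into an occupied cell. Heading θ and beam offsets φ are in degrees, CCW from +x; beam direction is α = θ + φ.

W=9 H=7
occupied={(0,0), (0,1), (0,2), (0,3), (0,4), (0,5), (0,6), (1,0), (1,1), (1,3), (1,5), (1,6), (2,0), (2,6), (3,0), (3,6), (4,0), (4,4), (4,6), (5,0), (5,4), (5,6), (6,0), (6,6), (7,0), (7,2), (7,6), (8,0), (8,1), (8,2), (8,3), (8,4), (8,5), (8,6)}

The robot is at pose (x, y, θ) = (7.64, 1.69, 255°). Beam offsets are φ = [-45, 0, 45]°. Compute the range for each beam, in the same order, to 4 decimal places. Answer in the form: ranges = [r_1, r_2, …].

beam 1: φ=-45°, α=210°
  d=(-0.8660,-0.5000)  start (7,1)  tX=0.7390 tY=1.3800  stride 1/|dx|=1.1547 1/|dy|=2.0000
    cross x-line → (6,1), t=0.7390
    cross y-line → (6,0), t=1.3800 (wall)
  → r_1 = 1.3800
beam 2: φ=0°, α=255°
  d=(-0.2588,-0.9659)  start (7,1)  tX=2.4728 tY=0.7143  stride 1/|dx|=3.8637 1/|dy|=1.0353
    cross y-line → (7,0), t=0.7143 (wall)
  → r_2 = 0.7143
beam 3: φ=45°, α=300°
  d=(0.5000,-0.8660)  start (7,1)  tX=0.7200 tY=0.7967  stride 1/|dx|=2.0000 1/|dy|=1.1547
    cross x-line → (8,1), t=0.7200 (wall)
  → r_3 = 0.7200

ranges = [1.3800, 0.7143, 0.7200]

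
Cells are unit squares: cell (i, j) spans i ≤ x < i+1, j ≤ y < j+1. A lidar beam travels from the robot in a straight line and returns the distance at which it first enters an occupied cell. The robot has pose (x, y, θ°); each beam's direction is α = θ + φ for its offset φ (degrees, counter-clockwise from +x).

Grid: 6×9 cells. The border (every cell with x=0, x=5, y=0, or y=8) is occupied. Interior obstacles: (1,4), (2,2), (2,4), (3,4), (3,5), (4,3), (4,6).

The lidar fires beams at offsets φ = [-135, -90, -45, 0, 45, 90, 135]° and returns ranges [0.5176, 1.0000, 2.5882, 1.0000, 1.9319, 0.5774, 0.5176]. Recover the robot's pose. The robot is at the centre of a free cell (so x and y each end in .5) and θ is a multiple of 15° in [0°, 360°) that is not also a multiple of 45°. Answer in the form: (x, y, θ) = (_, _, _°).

The pose lattice has 21·16 = 336 candidates. Test each by forward raycasting.
  (4.5, 4.5, 285°): beam 1 = 0.5774 ≠ 0.5176 ✗
  (4.5, 1.5, 255°): beam 1 = 2.8868 ≠ 0.5176 ✗
  (3.5, 7.5, 30°): beam 1 = 1.5529 ≠ 0.5176 ✗
  (3.5, 3.5, 345°): beam 1 = 1.0000 ≠ 0.5176 ✗
  (4.5, 1.5, 60°): beam 2 = 0.5774 ≠ 1.0000 ✗
  …
  (1.5, 3.5, 330°): r_1=0.5176, r_2=1.0000, r_3=2.5882, r_4=1.0000, r_5=1.9319, r_6=0.5774, r_7=0.5176 — all match ✓
No second candidate reproduces the full scan.

(x, y, θ) = (1.5, 3.5, 330°)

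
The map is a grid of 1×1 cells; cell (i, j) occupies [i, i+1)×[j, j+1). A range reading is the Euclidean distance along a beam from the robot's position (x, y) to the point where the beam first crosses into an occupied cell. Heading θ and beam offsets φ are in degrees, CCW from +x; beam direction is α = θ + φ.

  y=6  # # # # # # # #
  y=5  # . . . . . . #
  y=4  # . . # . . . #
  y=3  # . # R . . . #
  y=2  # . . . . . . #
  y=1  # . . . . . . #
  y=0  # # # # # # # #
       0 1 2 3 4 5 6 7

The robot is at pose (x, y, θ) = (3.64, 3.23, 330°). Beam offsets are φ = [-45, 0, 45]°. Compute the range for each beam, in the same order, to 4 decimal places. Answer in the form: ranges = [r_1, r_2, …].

ranges = [2.3087, 3.8798, 3.4785]

beam 1: φ=-45°, α=285°
  dir = (cos 285°, sin 285°) = (0.2588, -0.9659); from cell (3,3)
  next x-line at t=1.3909, next y-line at t=0.2381; Δt_x=3.8637, Δt_y=1.0353
    y: enter (3,2) at t=0.2381
    y: enter (3,1) at t=1.2734
    x: enter (4,1) at t=1.3909
    y: enter (4,0) at t=2.3087 ← occupied
  → r_1 = 2.3087
beam 2: φ=0°, α=330°
  dir = (cos 330°, sin 330°) = (0.8660, -0.5000); from cell (3,3)
  next x-line at t=0.4157, next y-line at t=0.4600; Δt_x=1.1547, Δt_y=2.0000
    x: enter (4,3) at t=0.4157
    y: enter (4,2) at t=0.4600
    x: enter (5,2) at t=1.5704
    y: enter (5,1) at t=2.4600
    x: enter (6,1) at t=2.7251
    x: enter (7,1) at t=3.8798 ← occupied
  → r_2 = 3.8798
beam 3: φ=45°, α=15°
  dir = (cos 15°, sin 15°) = (0.9659, 0.2588); from cell (3,3)
  next x-line at t=0.3727, next y-line at t=2.9751; Δt_x=1.0353, Δt_y=3.8637
    x: enter (4,3) at t=0.3727
    x: enter (5,3) at t=1.4080
    x: enter (6,3) at t=2.4433
    y: enter (6,4) at t=2.9751
    x: enter (7,4) at t=3.4785 ← occupied
  → r_3 = 3.4785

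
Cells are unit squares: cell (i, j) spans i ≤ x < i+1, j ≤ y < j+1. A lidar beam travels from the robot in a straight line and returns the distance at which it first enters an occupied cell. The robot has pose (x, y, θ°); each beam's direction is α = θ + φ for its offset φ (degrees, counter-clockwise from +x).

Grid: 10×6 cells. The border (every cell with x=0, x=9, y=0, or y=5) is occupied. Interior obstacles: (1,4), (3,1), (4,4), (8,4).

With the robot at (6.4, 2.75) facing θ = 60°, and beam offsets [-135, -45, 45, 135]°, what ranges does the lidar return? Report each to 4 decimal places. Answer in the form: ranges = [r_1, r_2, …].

ranges = [1.8117, 2.6917, 2.3294, 2.8978]

beam 1: φ=-135°, α=285°
  dir = (cos 285°, sin 285°) = (0.2588, -0.9659); from cell (6,2)
  next x-line at t=2.3182, next y-line at t=0.7765; Δt_x=3.8637, Δt_y=1.0353
    y: enter (6,1) at t=0.7765
    y: enter (6,0) at t=1.8117 ← occupied
  → r_1 = 1.8117
beam 2: φ=-45°, α=15°
  dir = (cos 15°, sin 15°) = (0.9659, 0.2588); from cell (6,2)
  next x-line at t=0.6212, next y-line at t=0.9659; Δt_x=1.0353, Δt_y=3.8637
    x: enter (7,2) at t=0.6212
    y: enter (7,3) at t=0.9659
    x: enter (8,3) at t=1.6564
    x: enter (9,3) at t=2.6917 ← occupied
  → r_2 = 2.6917
beam 3: φ=45°, α=105°
  dir = (cos 105°, sin 105°) = (-0.2588, 0.9659); from cell (6,2)
  next x-line at t=1.5455, next y-line at t=0.2588; Δt_x=3.8637, Δt_y=1.0353
    y: enter (6,3) at t=0.2588
    y: enter (6,4) at t=1.2941
    x: enter (5,4) at t=1.5455
    y: enter (5,5) at t=2.3294 ← occupied
  → r_3 = 2.3294
beam 4: φ=135°, α=195°
  dir = (cos 195°, sin 195°) = (-0.9659, -0.2588); from cell (6,2)
  next x-line at t=0.4141, next y-line at t=2.8978; Δt_x=1.0353, Δt_y=3.8637
    x: enter (5,2) at t=0.4141
    x: enter (4,2) at t=1.4494
    x: enter (3,2) at t=2.4847
    y: enter (3,1) at t=2.8978 ← occupied
  → r_4 = 2.8978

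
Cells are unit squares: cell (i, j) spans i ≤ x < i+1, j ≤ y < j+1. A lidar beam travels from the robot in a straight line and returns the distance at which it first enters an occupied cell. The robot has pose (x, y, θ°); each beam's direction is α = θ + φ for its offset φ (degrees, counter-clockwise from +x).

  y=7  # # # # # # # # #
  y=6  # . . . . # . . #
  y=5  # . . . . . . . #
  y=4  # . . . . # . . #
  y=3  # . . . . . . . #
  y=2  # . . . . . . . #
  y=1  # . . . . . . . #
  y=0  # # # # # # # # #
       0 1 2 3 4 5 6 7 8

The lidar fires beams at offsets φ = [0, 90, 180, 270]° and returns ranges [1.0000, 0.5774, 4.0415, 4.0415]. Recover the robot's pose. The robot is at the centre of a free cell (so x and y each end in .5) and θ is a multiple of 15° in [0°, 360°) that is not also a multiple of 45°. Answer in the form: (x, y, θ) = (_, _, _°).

(x, y, θ) = (1.5, 4.5, 120°)

Candidates: 40 free-cell centres × 16 headings = 640 poses. Raycast each; keep the one whose scan matches to 4 dp.
  (1.5, 4.5, 105°): beam 1 = 1.9319 ≠ 1.0000 ✗
  (2.5, 6.5, 210°): beam 1 = 1.7321 ≠ 1.0000 ✗
  (4.5, 3.5, 165°): beam 1 = 3.6235 ≠ 1.0000 ✗
  …
  (1.5, 4.5, 120°): r_1=1.0000, r_2=0.5774, r_3=4.0415, r_4=4.0415 — all match ✓
Only this pose fits every beam.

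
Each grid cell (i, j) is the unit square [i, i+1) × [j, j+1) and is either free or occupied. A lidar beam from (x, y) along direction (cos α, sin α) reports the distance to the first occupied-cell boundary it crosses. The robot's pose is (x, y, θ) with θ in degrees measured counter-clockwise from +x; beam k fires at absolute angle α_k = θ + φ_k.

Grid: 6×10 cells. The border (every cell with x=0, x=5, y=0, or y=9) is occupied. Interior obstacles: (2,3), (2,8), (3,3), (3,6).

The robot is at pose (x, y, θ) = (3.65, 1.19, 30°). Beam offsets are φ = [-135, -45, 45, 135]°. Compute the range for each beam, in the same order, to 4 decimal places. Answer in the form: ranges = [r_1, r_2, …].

ranges = [0.1967, 0.7341, 5.2160, 2.7435]

beam 1: φ=-135°, α=255°
  dir = (cos 255°, sin 255°) = (-0.2588, -0.9659); from cell (3,1)
  next x-line at t=2.5114, next y-line at t=0.1967; Δt_x=3.8637, Δt_y=1.0353
    y: enter (3,0) at t=0.1967 ← occupied
  → r_1 = 0.1967
beam 2: φ=-45°, α=345°
  dir = (cos 345°, sin 345°) = (0.9659, -0.2588); from cell (3,1)
  next x-line at t=0.3623, next y-line at t=0.7341; Δt_x=1.0353, Δt_y=3.8637
    x: enter (4,1) at t=0.3623
    y: enter (4,0) at t=0.7341 ← occupied
  → r_2 = 0.7341
beam 3: φ=45°, α=75°
  dir = (cos 75°, sin 75°) = (0.2588, 0.9659); from cell (3,1)
  next x-line at t=1.3523, next y-line at t=0.8386; Δt_x=3.8637, Δt_y=1.0353
    y: enter (3,2) at t=0.8386
    x: enter (4,2) at t=1.3523
    y: enter (4,3) at t=1.8738
    y: enter (4,4) at t=2.9091
    y: enter (4,5) at t=3.9444
    y: enter (4,6) at t=4.9797
    x: enter (5,6) at t=5.2160 ← occupied
  → r_3 = 5.2160
beam 4: φ=135°, α=165°
  dir = (cos 165°, sin 165°) = (-0.9659, 0.2588); from cell (3,1)
  next x-line at t=0.6729, next y-line at t=3.1296; Δt_x=1.0353, Δt_y=3.8637
    x: enter (2,1) at t=0.6729
    x: enter (1,1) at t=1.7082
    x: enter (0,1) at t=2.7435 ← occupied
  → r_4 = 2.7435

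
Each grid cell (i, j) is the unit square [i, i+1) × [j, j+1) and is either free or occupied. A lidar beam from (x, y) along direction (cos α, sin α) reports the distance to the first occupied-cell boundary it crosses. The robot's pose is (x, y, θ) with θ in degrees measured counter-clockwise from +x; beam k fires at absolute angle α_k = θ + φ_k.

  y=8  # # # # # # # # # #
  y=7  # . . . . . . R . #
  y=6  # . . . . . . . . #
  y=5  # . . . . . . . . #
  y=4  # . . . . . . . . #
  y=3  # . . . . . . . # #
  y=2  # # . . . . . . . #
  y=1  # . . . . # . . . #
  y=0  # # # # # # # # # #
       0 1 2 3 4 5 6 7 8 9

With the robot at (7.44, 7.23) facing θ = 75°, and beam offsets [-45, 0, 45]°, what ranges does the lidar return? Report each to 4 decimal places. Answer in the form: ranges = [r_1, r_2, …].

ranges = [1.5400, 0.7972, 0.8891]

beam 1: φ=-45°, α=30°
  d=(0.8660,0.5000)  start (7,7)  tX=0.6466 tY=1.5400  stride 1/|dx|=1.1547 1/|dy|=2.0000
    cross x-line → (8,7), t=0.6466
    cross y-line → (8,8), t=1.5400 (wall)
  → r_1 = 1.5400
beam 2: φ=0°, α=75°
  d=(0.2588,0.9659)  start (7,7)  tX=2.1637 tY=0.7972  stride 1/|dx|=3.8637 1/|dy|=1.0353
    cross y-line → (7,8), t=0.7972 (wall)
  → r_2 = 0.7972
beam 3: φ=45°, α=120°
  d=(-0.5000,0.8660)  start (7,7)  tX=0.8800 tY=0.8891  stride 1/|dx|=2.0000 1/|dy|=1.1547
    cross x-line → (6,7), t=0.8800
    cross y-line → (6,8), t=0.8891 (wall)
  → r_3 = 0.8891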